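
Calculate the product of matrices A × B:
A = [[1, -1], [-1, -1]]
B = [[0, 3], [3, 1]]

Matrix multiplication:
C[0][0] = 1×0 + -1×3 = -3
C[0][1] = 1×3 + -1×1 = 2
C[1][0] = -1×0 + -1×3 = -3
C[1][1] = -1×3 + -1×1 = -4
Result: [[-3, 2], [-3, -4]]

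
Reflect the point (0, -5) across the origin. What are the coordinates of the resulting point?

Reflection across origin: (0, -5) → (0, 5)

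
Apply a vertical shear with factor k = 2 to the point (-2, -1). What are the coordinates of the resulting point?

Shear matrix for vertical shear with factor k = 2:
[[1, 0], [2, 1]]
Result: (-2, -1) → (-2, -5)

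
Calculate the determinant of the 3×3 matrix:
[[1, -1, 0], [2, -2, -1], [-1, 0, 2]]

Expansion along first row:
det = 1·det([[-2,-1],[0,2]]) - -1·det([[2,-1],[-1,2]]) + 0·det([[2,-2],[-1,0]])
    = 1·(-2·2 - -1·0) - -1·(2·2 - -1·-1) + 0·(2·0 - -2·-1)
    = 1·-4 - -1·3 + 0·-2
    = -4 + 3 + 0 = -1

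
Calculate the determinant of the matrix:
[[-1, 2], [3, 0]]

For a 2×2 matrix [[a, b], [c, d]], det = ad - bc
det = (-1)(0) - (2)(3) = 0 - 6 = -6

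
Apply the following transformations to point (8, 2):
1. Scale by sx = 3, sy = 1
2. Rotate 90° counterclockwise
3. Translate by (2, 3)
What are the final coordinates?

Step 1: Scale → (24, 2)
Step 2: Rotate 90° → (-2, 24)
Step 3: Translate → (0, 27)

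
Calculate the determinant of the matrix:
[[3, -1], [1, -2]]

For a 2×2 matrix [[a, b], [c, d]], det = ad - bc
det = (3)(-2) - (-1)(1) = -6 - -1 = -5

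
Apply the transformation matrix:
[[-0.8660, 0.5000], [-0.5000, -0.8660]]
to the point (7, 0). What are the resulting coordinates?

Matrix multiplication:
[[-0.8660, 0.5000], [-0.5000, -0.8660]] × [7, 0]ᵀ
= [(-0.8660)(7) + (0.5000)(0), (-0.5000)(7) + (-0.8660)(0)]ᵀ
= [-6.0620, -3.5000]ᵀ
Result: (-6.0620, -3.5000)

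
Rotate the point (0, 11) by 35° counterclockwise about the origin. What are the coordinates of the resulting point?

Rotation matrix for 35°: [[cos 35°, -sin 35°], [sin 35°, cos 35°]] ≈ [[0.819152, -0.573576], [0.573576, 0.819152]]
[[0.819152, -0.573576], [0.573576, 0.819152]] × [0, 11]ᵀ ≈ [-6.3093, 9.0107]ᵀ
Result: (-6.3093, 9.0107)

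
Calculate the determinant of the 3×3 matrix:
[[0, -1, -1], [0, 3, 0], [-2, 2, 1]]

Expansion along first row:
det = 0·det([[3,0],[2,1]]) - -1·det([[0,0],[-2,1]]) + -1·det([[0,3],[-2,2]])
    = 0·(3·1 - 0·2) - -1·(0·1 - 0·-2) + -1·(0·2 - 3·-2)
    = 0·3 - -1·0 + -1·6
    = 0 + 0 + -6 = -6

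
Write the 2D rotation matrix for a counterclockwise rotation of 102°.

Rotation matrix formula: [[cos θ, -sin θ], [sin θ, cos θ]]
For θ = 102°:
cos(102°) = -0.2079
sin(102°) = 0.9781
Result: [[-0.2079, -0.9781], [0.9781, -0.2079]]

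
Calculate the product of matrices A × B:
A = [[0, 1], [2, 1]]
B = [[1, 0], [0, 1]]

Matrix multiplication:
C[0][0] = 0×1 + 1×0 = 0
C[0][1] = 0×0 + 1×1 = 1
C[1][0] = 2×1 + 1×0 = 2
C[1][1] = 2×0 + 1×1 = 1
Result: [[0, 1], [2, 1]]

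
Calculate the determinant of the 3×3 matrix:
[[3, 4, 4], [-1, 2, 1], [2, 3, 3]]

Expansion along first row:
det = 3·det([[2,1],[3,3]]) - 4·det([[-1,1],[2,3]]) + 4·det([[-1,2],[2,3]])
    = 3·(2·3 - 1·3) - 4·(-1·3 - 1·2) + 4·(-1·3 - 2·2)
    = 3·3 - 4·-5 + 4·-7
    = 9 + 20 + -28 = 1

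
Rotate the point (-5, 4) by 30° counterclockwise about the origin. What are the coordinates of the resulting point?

Rotation matrix for 30°: [[cos 30°, -sin 30°], [sin 30°, cos 30°]] ≈ [[0.866025, -0.500000], [0.500000, 0.866025]]
[[0.866025, -0.500000], [0.500000, 0.866025]] × [-5, 4]ᵀ ≈ [-6.3301, 0.9641]ᵀ
Result: (-6.3301, 0.9641)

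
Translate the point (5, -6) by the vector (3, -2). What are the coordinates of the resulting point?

Translation by (3, -2) (homogeneous matrix [[1, 0, 3], [0, 1, -2], [0, 0, 1]]):
x' = 5 + 3 = 8
y' = -6 + -2 = -8
Result: (8, -8)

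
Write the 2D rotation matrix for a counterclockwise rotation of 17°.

Rotation matrix formula: [[cos θ, -sin θ], [sin θ, cos θ]]
For θ = 17°:
cos(17°) = 0.9563
sin(17°) = 0.2924
Result: [[0.9563, -0.2924], [0.2924, 0.9563]]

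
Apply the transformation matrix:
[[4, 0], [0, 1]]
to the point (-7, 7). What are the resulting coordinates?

Matrix multiplication:
[[4, 0], [0, 1]] × [-7, 7]ᵀ
= [(4)(-7) + (0)(7), (0)(-7) + (1)(7)]ᵀ
= [-28, 7]ᵀ
Result: (-28, 7)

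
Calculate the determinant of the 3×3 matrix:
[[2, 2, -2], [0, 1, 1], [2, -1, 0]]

Expansion along first row:
det = 2·det([[1,1],[-1,0]]) - 2·det([[0,1],[2,0]]) + -2·det([[0,1],[2,-1]])
    = 2·(1·0 - 1·-1) - 2·(0·0 - 1·2) + -2·(0·-1 - 1·2)
    = 2·1 - 2·-2 + -2·-2
    = 2 + 4 + 4 = 10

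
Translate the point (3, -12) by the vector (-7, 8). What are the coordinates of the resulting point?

Translation by (-7, 8) (homogeneous matrix [[1, 0, -7], [0, 1, 8], [0, 0, 1]]):
x' = 3 + -7 = -4
y' = -12 + 8 = -4
Result: (-4, -4)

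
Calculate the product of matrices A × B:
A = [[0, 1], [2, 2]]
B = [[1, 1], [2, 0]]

Matrix multiplication:
C[0][0] = 0×1 + 1×2 = 2
C[0][1] = 0×1 + 1×0 = 0
C[1][0] = 2×1 + 2×2 = 6
C[1][1] = 2×1 + 2×0 = 2
Result: [[2, 0], [6, 2]]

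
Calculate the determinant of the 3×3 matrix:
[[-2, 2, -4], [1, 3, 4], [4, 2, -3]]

Expansion along first row:
det = -2·det([[3,4],[2,-3]]) - 2·det([[1,4],[4,-3]]) + -4·det([[1,3],[4,2]])
    = -2·(3·-3 - 4·2) - 2·(1·-3 - 4·4) + -4·(1·2 - 3·4)
    = -2·-17 - 2·-19 + -4·-10
    = 34 + 38 + 40 = 112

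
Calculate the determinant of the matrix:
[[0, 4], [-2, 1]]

For a 2×2 matrix [[a, b], [c, d]], det = ad - bc
det = (0)(1) - (4)(-2) = 0 - -8 = 8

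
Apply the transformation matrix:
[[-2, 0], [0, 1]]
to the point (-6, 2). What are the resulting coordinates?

Matrix multiplication:
[[-2, 0], [0, 1]] × [-6, 2]ᵀ
= [(-2)(-6) + (0)(2), (0)(-6) + (1)(2)]ᵀ
= [12, 2]ᵀ
Result: (12, 2)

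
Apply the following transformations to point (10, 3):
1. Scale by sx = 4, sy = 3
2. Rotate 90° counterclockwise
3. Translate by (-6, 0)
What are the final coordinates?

Step 1: Scale → (40, 9)
Step 2: Rotate 90° → (-9, 40)
Step 3: Translate → (-15, 40)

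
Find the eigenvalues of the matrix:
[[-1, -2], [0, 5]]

Characteristic equation: det(A - λI) = 0
λ² - (trace)λ + (det) = 0
trace = -1 + 5 = 4, det = (-1)(5) - (-2)(0) = -5
λ² - (4)λ + (-5) = 0
λ = (4 ± √((4)² - 4·(-5))) / 2 = (4 ± √36) / 2
Solving: λ = -1, 5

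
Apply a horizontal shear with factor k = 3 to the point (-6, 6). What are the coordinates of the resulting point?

Shear matrix for horizontal shear with factor k = 3:
[[1, 3], [0, 1]]
Result: (-6, 6) → (12, 6)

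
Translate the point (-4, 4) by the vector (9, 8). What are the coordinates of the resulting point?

Translation by (9, 8) (homogeneous matrix [[1, 0, 9], [0, 1, 8], [0, 0, 1]]):
x' = -4 + 9 = 5
y' = 4 + 8 = 12
Result: (5, 12)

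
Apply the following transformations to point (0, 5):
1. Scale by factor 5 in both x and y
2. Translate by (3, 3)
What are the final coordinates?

Step 1: Scale (0, 5) by 5 → (0, 25)
Step 2: Translate by (3, 3) → (3, 28)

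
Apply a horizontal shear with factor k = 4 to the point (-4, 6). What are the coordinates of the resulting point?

Shear matrix for horizontal shear with factor k = 4:
[[1, 4], [0, 1]]
Result: (-4, 6) → (20, 6)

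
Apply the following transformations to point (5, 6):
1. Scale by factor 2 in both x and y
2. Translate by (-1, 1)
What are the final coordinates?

Step 1: Scale (5, 6) by 2 → (10, 12)
Step 2: Translate by (-1, 1) → (9, 13)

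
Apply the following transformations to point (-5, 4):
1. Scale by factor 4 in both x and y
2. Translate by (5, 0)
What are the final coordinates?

Step 1: Scale (-5, 4) by 4 → (-20, 16)
Step 2: Translate by (5, 0) → (-15, 16)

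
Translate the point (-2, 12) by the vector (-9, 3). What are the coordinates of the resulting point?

Translation by (-9, 3) (homogeneous matrix [[1, 0, -9], [0, 1, 3], [0, 0, 1]]):
x' = -2 + -9 = -11
y' = 12 + 3 = 15
Result: (-11, 15)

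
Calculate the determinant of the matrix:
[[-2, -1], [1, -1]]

For a 2×2 matrix [[a, b], [c, d]], det = ad - bc
det = (-2)(-1) - (-1)(1) = 2 - -1 = 3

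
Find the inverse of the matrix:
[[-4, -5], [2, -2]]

For [[a,b],[c,d]], inverse = (1/det)·[[d,-b],[-c,a]]
det = (-4)(-2) - (-5)(2) = 8 - -10 = 18
Inverse = (1/18)·[[-2, 5], [-2, -4]]
= [[-1/9, 5/18], [-1/9, -2/9]]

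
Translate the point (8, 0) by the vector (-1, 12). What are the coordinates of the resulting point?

Translation by (-1, 12) (homogeneous matrix [[1, 0, -1], [0, 1, 12], [0, 0, 1]]):
x' = 8 + -1 = 7
y' = 0 + 12 = 12
Result: (7, 12)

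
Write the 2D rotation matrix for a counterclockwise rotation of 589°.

Rotation matrix formula: [[cos θ, -sin θ], [sin θ, cos θ]]
For θ = 589°:
cos(589°) = -0.6561
sin(589°) = -0.7547
Result: [[-0.6561, 0.7547], [-0.7547, -0.6561]]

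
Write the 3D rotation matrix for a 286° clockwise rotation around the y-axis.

Rotation matrix for clockwise 286° around y-axis:
A clockwise rotation by 286° is a counterclockwise rotation by -286°.
cos(-286°) = 0.2756, sin(-286°) = 0.9613
Result: [[0.2756, 0, 0.9613], [0, 1, 0], [-0.9613, 0, 0.2756]]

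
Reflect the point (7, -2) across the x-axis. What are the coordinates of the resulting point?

Reflection across x-axis: (7, -2) → (7, 2)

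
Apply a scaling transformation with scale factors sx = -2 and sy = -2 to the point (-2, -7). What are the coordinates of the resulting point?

Scaling matrix:
[[-2, 0], [0, -2]]
Result: (-2 × -2, -7 × -2) = (4, 14)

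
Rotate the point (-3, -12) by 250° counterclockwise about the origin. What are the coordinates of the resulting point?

Rotation matrix for 250°: [[cos 250°, -sin 250°], [sin 250°, cos 250°]] ≈ [[-0.342020, 0.939693], [-0.939693, -0.342020]]
[[-0.342020, 0.939693], [-0.939693, -0.342020]] × [-3, -12]ᵀ ≈ [-10.2503, 6.9233]ᵀ
Result: (-10.2503, 6.9233)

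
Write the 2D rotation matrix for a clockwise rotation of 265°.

Rotation matrix formula: [[cos θ, -sin θ], [sin θ, cos θ]]
A clockwise rotation by 265° is equivalent to a counterclockwise rotation by -265°.
For θ = -265°:
cos(-265°) = -0.0872
sin(-265°) = 0.9962
Result: [[-0.0872, -0.9962], [0.9962, -0.0872]]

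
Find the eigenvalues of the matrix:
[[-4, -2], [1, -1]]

Characteristic equation: det(A - λI) = 0
λ² - (trace)λ + (det) = 0
trace = -4 + -1 = -5, det = (-4)(-1) - (-2)(1) = 6
λ² - (-5)λ + (6) = 0
λ = (-5 ± √((-5)² - 4·(6))) / 2 = (-5 ± √1) / 2
Solving: λ = -3, -2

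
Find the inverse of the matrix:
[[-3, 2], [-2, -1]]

For [[a,b],[c,d]], inverse = (1/det)·[[d,-b],[-c,a]]
det = (-3)(-1) - (2)(-2) = 3 - -4 = 7
Inverse = (1/7)·[[-1, -2], [2, -3]]
= [[-1/7, -2/7], [2/7, -3/7]]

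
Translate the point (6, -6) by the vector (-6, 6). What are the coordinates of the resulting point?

Translation by (-6, 6) (homogeneous matrix [[1, 0, -6], [0, 1, 6], [0, 0, 1]]):
x' = 6 + -6 = 0
y' = -6 + 6 = 0
Result: (0, 0)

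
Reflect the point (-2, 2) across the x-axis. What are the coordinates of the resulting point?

Reflection across x-axis: (-2, 2) → (-2, -2)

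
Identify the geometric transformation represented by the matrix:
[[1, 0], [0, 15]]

This matrix represents: non-uniform scaling by sx = 1, sy = 15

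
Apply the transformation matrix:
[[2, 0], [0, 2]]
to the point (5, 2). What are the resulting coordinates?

Matrix multiplication:
[[2, 0], [0, 2]] × [5, 2]ᵀ
= [(2)(5) + (0)(2), (0)(5) + (2)(2)]ᵀ
= [10, 4]ᵀ
Result: (10, 4)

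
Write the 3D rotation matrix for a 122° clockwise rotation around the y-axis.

Rotation matrix for clockwise 122° around y-axis:
A clockwise rotation by 122° is a counterclockwise rotation by -122°.
cos(-122°) = -0.5299, sin(-122°) = -0.8480
Result: [[-0.5299, 0, -0.8480], [0, 1, 0], [0.8480, 0, -0.5299]]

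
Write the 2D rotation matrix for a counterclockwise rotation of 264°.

Rotation matrix formula: [[cos θ, -sin θ], [sin θ, cos θ]]
For θ = 264°:
cos(264°) = -0.1045
sin(264°) = -0.9945
Result: [[-0.1045, 0.9945], [-0.9945, -0.1045]]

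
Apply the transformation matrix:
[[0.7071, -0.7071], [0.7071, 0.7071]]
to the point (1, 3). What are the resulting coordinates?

Matrix multiplication:
[[0.7071, -0.7071], [0.7071, 0.7071]] × [1, 3]ᵀ
= [(0.7071)(1) + (-0.7071)(3), (0.7071)(1) + (0.7071)(3)]ᵀ
= [-1.4142, 2.8284]ᵀ
Result: (-1.4142, 2.8284)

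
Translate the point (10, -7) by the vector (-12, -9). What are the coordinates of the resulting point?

Translation by (-12, -9) (homogeneous matrix [[1, 0, -12], [0, 1, -9], [0, 0, 1]]):
x' = 10 + -12 = -2
y' = -7 + -9 = -16
Result: (-2, -16)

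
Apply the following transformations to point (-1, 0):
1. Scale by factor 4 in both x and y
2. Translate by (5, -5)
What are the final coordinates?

Step 1: Scale (-1, 0) by 4 → (-4, 0)
Step 2: Translate by (5, -5) → (1, -5)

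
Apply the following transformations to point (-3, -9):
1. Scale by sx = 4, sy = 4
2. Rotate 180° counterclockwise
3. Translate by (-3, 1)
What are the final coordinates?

Step 1: Scale → (-12, -36)
Step 2: Rotate 180° → (12, 36)
Step 3: Translate → (9, 37)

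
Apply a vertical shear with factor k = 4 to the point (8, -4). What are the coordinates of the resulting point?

Shear matrix for vertical shear with factor k = 4:
[[1, 0], [4, 1]]
Result: (8, -4) → (8, 28)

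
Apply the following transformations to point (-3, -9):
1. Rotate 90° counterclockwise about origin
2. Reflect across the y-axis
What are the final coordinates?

Step 1: Rotate 90° → (9, -3)
Step 2: Reflect across y-axis → (-9, -3)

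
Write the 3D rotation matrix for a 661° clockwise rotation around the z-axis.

Rotation matrix for clockwise 661° around z-axis:
A clockwise rotation by 661° is a counterclockwise rotation by -661°.
cos(-661°) = 0.5150, sin(-661°) = 0.8572
Result: [[0.5150, -0.8572, 0], [0.8572, 0.5150, 0], [0, 0, 1]]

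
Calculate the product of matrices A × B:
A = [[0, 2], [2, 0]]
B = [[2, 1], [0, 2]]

Matrix multiplication:
C[0][0] = 0×2 + 2×0 = 0
C[0][1] = 0×1 + 2×2 = 4
C[1][0] = 2×2 + 0×0 = 4
C[1][1] = 2×1 + 0×2 = 2
Result: [[0, 4], [4, 2]]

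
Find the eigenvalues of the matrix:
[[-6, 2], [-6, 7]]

Characteristic equation: det(A - λI) = 0
λ² - (trace)λ + (det) = 0
trace = -6 + 7 = 1, det = (-6)(7) - (2)(-6) = -30
λ² - (1)λ + (-30) = 0
λ = (1 ± √((1)² - 4·(-30))) / 2 = (1 ± √121) / 2
Solving: λ = -5, 6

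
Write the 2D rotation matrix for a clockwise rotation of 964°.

Rotation matrix formula: [[cos θ, -sin θ], [sin θ, cos θ]]
A clockwise rotation by 964° is equivalent to a counterclockwise rotation by -964°.
For θ = -964°:
cos(-964°) = -0.4384
sin(-964°) = 0.8988
Result: [[-0.4384, -0.8988], [0.8988, -0.4384]]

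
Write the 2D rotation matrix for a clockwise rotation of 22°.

Rotation matrix formula: [[cos θ, -sin θ], [sin θ, cos θ]]
A clockwise rotation by 22° is equivalent to a counterclockwise rotation by -22°.
For θ = -22°:
cos(-22°) = 0.9272
sin(-22°) = -0.3746
Result: [[0.9272, 0.3746], [-0.3746, 0.9272]]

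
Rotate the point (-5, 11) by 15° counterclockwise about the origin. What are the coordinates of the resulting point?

Rotation matrix for 15°: [[cos 15°, -sin 15°], [sin 15°, cos 15°]] ≈ [[0.965926, -0.258819], [0.258819, 0.965926]]
[[0.965926, -0.258819], [0.258819, 0.965926]] × [-5, 11]ᵀ ≈ [-7.6766, 9.3311]ᵀ
Result: (-7.6766, 9.3311)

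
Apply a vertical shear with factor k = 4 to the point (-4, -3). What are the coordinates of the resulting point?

Shear matrix for vertical shear with factor k = 4:
[[1, 0], [4, 1]]
Result: (-4, -3) → (-4, -19)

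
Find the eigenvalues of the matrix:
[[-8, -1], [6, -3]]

Characteristic equation: det(A - λI) = 0
λ² - (trace)λ + (det) = 0
trace = -8 + -3 = -11, det = (-8)(-3) - (-1)(6) = 30
λ² - (-11)λ + (30) = 0
λ = (-11 ± √((-11)² - 4·(30))) / 2 = (-11 ± √1) / 2
Solving: λ = -6, -5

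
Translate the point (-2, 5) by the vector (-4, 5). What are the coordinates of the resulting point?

Translation by (-4, 5) (homogeneous matrix [[1, 0, -4], [0, 1, 5], [0, 0, 1]]):
x' = -2 + -4 = -6
y' = 5 + 5 = 10
Result: (-6, 10)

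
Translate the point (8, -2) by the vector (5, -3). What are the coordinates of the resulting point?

Translation by (5, -3) (homogeneous matrix [[1, 0, 5], [0, 1, -3], [0, 0, 1]]):
x' = 8 + 5 = 13
y' = -2 + -3 = -5
Result: (13, -5)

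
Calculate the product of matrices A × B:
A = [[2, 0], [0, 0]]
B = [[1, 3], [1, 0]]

Matrix multiplication:
C[0][0] = 2×1 + 0×1 = 2
C[0][1] = 2×3 + 0×0 = 6
C[1][0] = 0×1 + 0×1 = 0
C[1][1] = 0×3 + 0×0 = 0
Result: [[2, 6], [0, 0]]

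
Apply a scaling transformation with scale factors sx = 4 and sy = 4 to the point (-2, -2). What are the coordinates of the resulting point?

Scaling matrix:
[[4, 0], [0, 4]]
Result: (-2 × 4, -2 × 4) = (-8, -8)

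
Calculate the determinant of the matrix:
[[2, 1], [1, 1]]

For a 2×2 matrix [[a, b], [c, d]], det = ad - bc
det = (2)(1) - (1)(1) = 2 - 1 = 1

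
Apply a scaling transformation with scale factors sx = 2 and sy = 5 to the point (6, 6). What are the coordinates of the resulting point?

Scaling matrix:
[[2, 0], [0, 5]]
Result: (6 × 2, 6 × 5) = (12, 30)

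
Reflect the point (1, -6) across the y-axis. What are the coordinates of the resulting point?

Reflection across y-axis: (1, -6) → (-1, -6)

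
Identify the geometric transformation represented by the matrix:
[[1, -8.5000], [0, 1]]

This matrix represents: horizontal shear with factor -8.5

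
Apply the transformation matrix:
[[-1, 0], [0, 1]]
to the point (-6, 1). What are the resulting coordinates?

Matrix multiplication:
[[-1, 0], [0, 1]] × [-6, 1]ᵀ
= [(-1)(-6) + (0)(1), (0)(-6) + (1)(1)]ᵀ
= [6, 1]ᵀ
Result: (6, 1)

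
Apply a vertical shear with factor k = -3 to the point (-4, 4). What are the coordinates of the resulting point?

Shear matrix for vertical shear with factor k = -3:
[[1, 0], [-3, 1]]
Result: (-4, 4) → (-4, 16)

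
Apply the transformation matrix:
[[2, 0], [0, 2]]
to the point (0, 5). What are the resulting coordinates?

Matrix multiplication:
[[2, 0], [0, 2]] × [0, 5]ᵀ
= [(2)(0) + (0)(5), (0)(0) + (2)(5)]ᵀ
= [0, 10]ᵀ
Result: (0, 10)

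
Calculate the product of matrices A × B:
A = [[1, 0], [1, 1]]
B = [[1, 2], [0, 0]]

Matrix multiplication:
C[0][0] = 1×1 + 0×0 = 1
C[0][1] = 1×2 + 0×0 = 2
C[1][0] = 1×1 + 1×0 = 1
C[1][1] = 1×2 + 1×0 = 2
Result: [[1, 2], [1, 2]]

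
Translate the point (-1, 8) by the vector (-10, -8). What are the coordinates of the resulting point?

Translation by (-10, -8) (homogeneous matrix [[1, 0, -10], [0, 1, -8], [0, 0, 1]]):
x' = -1 + -10 = -11
y' = 8 + -8 = 0
Result: (-11, 0)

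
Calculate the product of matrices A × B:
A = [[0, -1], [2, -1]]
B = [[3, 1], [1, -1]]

Matrix multiplication:
C[0][0] = 0×3 + -1×1 = -1
C[0][1] = 0×1 + -1×-1 = 1
C[1][0] = 2×3 + -1×1 = 5
C[1][1] = 2×1 + -1×-1 = 3
Result: [[-1, 1], [5, 3]]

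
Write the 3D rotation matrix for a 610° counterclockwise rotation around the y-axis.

Rotation matrix for counterclockwise 610° around y-axis:
cos(610°) = -0.3420, sin(610°) = -0.9397
Result: [[-0.3420, 0, -0.9397], [0, 1, 0], [0.9397, 0, -0.3420]]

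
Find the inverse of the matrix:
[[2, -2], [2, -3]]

For [[a,b],[c,d]], inverse = (1/det)·[[d,-b],[-c,a]]
det = (2)(-3) - (-2)(2) = -6 - -4 = -2
Inverse = (1/-2)·[[-3, 2], [-2, 2]]
= [[3/2, -1], [1, -1]]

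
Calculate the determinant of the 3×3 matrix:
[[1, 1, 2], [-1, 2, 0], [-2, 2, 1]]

Expansion along first row:
det = 1·det([[2,0],[2,1]]) - 1·det([[-1,0],[-2,1]]) + 2·det([[-1,2],[-2,2]])
    = 1·(2·1 - 0·2) - 1·(-1·1 - 0·-2) + 2·(-1·2 - 2·-2)
    = 1·2 - 1·-1 + 2·2
    = 2 + 1 + 4 = 7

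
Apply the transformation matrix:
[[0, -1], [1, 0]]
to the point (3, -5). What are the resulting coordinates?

Matrix multiplication:
[[0, -1], [1, 0]] × [3, -5]ᵀ
= [(0)(3) + (-1)(-5), (1)(3) + (0)(-5)]ᵀ
= [5, 3]ᵀ
Result: (5, 3)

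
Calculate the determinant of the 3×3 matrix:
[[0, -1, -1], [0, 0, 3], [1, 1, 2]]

Expansion along first row:
det = 0·det([[0,3],[1,2]]) - -1·det([[0,3],[1,2]]) + -1·det([[0,0],[1,1]])
    = 0·(0·2 - 3·1) - -1·(0·2 - 3·1) + -1·(0·1 - 0·1)
    = 0·-3 - -1·-3 + -1·0
    = 0 + -3 + 0 = -3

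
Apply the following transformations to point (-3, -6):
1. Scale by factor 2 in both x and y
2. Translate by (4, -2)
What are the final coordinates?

Step 1: Scale (-3, -6) by 2 → (-6, -12)
Step 2: Translate by (4, -2) → (-2, -14)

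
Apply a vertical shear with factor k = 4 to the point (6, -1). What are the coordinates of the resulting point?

Shear matrix for vertical shear with factor k = 4:
[[1, 0], [4, 1]]
Result: (6, -1) → (6, 23)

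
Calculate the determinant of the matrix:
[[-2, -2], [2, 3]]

For a 2×2 matrix [[a, b], [c, d]], det = ad - bc
det = (-2)(3) - (-2)(2) = -6 - -4 = -2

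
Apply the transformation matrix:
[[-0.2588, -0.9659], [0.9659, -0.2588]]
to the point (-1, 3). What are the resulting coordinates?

Matrix multiplication:
[[-0.2588, -0.9659], [0.9659, -0.2588]] × [-1, 3]ᵀ
= [(-0.2588)(-1) + (-0.9659)(3), (0.9659)(-1) + (-0.2588)(3)]ᵀ
= [-2.6389, -1.7423]ᵀ
Result: (-2.6389, -1.7423)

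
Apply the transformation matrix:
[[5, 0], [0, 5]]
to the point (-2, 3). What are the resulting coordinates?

Matrix multiplication:
[[5, 0], [0, 5]] × [-2, 3]ᵀ
= [(5)(-2) + (0)(3), (0)(-2) + (5)(3)]ᵀ
= [-10, 15]ᵀ
Result: (-10, 15)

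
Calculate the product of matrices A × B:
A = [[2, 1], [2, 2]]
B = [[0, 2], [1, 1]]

Matrix multiplication:
C[0][0] = 2×0 + 1×1 = 1
C[0][1] = 2×2 + 1×1 = 5
C[1][0] = 2×0 + 2×1 = 2
C[1][1] = 2×2 + 2×1 = 6
Result: [[1, 5], [2, 6]]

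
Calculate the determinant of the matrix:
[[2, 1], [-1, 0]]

For a 2×2 matrix [[a, b], [c, d]], det = ad - bc
det = (2)(0) - (1)(-1) = 0 - -1 = 1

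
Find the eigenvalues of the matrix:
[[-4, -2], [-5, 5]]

Characteristic equation: det(A - λI) = 0
λ² - (trace)λ + (det) = 0
trace = -4 + 5 = 1, det = (-4)(5) - (-2)(-5) = -30
λ² - (1)λ + (-30) = 0
λ = (1 ± √((1)² - 4·(-30))) / 2 = (1 ± √121) / 2
Solving: λ = -5, 6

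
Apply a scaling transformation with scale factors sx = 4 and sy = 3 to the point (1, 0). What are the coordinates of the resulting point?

Scaling matrix:
[[4, 0], [0, 3]]
Result: (1 × 4, 0 × 3) = (4, 0)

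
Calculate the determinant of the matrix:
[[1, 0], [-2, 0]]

For a 2×2 matrix [[a, b], [c, d]], det = ad - bc
det = (1)(0) - (0)(-2) = 0 - 0 = 0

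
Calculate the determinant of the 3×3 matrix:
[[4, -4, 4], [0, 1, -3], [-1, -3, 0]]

Expansion along first row:
det = 4·det([[1,-3],[-3,0]]) - -4·det([[0,-3],[-1,0]]) + 4·det([[0,1],[-1,-3]])
    = 4·(1·0 - -3·-3) - -4·(0·0 - -3·-1) + 4·(0·-3 - 1·-1)
    = 4·-9 - -4·-3 + 4·1
    = -36 + -12 + 4 = -44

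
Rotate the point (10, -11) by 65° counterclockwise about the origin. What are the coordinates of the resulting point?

Rotation matrix for 65°: [[cos 65°, -sin 65°], [sin 65°, cos 65°]] ≈ [[0.422618, -0.906308], [0.906308, 0.422618]]
[[0.422618, -0.906308], [0.906308, 0.422618]] × [10, -11]ᵀ ≈ [14.1956, 4.4143]ᵀ
Result: (14.1956, 4.4143)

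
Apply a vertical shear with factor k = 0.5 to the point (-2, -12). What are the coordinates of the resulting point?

Shear matrix for vertical shear with factor k = 0.5:
[[1, 0], [0.50, 1]]
Result: (-2, -12) → (-2, -13)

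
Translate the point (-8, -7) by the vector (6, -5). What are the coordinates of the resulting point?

Translation by (6, -5) (homogeneous matrix [[1, 0, 6], [0, 1, -5], [0, 0, 1]]):
x' = -8 + 6 = -2
y' = -7 + -5 = -12
Result: (-2, -12)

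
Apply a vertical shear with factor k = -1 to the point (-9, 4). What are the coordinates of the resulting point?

Shear matrix for vertical shear with factor k = -1:
[[1, 0], [-1, 1]]
Result: (-9, 4) → (-9, 13)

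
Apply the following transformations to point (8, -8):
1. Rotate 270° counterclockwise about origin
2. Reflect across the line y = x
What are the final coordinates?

Step 1: Rotate 270° → (-8, -8)
Step 2: Reflect across line y = x → (-8, -8)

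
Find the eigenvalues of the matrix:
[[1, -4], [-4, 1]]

Characteristic equation: det(A - λI) = 0
λ² - (trace)λ + (det) = 0
trace = 1 + 1 = 2, det = (1)(1) - (-4)(-4) = -15
λ² - (2)λ + (-15) = 0
λ = (2 ± √((2)² - 4·(-15))) / 2 = (2 ± √64) / 2
Solving: λ = -3, 5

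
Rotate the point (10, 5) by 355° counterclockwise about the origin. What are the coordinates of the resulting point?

Rotation matrix for 355°: [[cos 355°, -sin 355°], [sin 355°, cos 355°]] ≈ [[0.996195, 0.087156], [-0.087156, 0.996195]]
[[0.996195, 0.087156], [-0.087156, 0.996195]] × [10, 5]ᵀ ≈ [10.3977, 4.1094]ᵀ
Result: (10.3977, 4.1094)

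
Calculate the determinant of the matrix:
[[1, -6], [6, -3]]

For a 2×2 matrix [[a, b], [c, d]], det = ad - bc
det = (1)(-3) - (-6)(6) = -3 - -36 = 33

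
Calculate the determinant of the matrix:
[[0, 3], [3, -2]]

For a 2×2 matrix [[a, b], [c, d]], det = ad - bc
det = (0)(-2) - (3)(3) = 0 - 9 = -9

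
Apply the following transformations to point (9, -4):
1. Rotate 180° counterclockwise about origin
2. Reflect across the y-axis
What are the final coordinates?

Step 1: Rotate 180° → (-9, 4)
Step 2: Reflect across y-axis → (9, 4)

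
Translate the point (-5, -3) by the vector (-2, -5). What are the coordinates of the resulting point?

Translation by (-2, -5) (homogeneous matrix [[1, 0, -2], [0, 1, -5], [0, 0, 1]]):
x' = -5 + -2 = -7
y' = -3 + -5 = -8
Result: (-7, -8)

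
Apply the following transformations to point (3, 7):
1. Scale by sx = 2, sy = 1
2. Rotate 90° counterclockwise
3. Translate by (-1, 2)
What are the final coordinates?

Step 1: Scale → (6, 7)
Step 2: Rotate 90° → (-7, 6)
Step 3: Translate → (-8, 8)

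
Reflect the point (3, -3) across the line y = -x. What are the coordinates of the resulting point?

Reflection across line y = -x: (3, -3) → (3, -3)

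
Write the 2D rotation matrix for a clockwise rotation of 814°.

Rotation matrix formula: [[cos θ, -sin θ], [sin θ, cos θ]]
A clockwise rotation by 814° is equivalent to a counterclockwise rotation by -814°.
For θ = -814°:
cos(-814°) = -0.0698
sin(-814°) = -0.9976
Result: [[-0.0698, 0.9976], [-0.9976, -0.0698]]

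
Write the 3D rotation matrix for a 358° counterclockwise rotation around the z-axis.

Rotation matrix for counterclockwise 358° around z-axis:
cos(358°) = 0.9994, sin(358°) = -0.0349
Result: [[0.9994, 0.0349, 0], [-0.0349, 0.9994, 0], [0, 0, 1]]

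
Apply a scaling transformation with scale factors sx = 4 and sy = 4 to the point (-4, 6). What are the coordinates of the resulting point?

Scaling matrix:
[[4, 0], [0, 4]]
Result: (-4 × 4, 6 × 4) = (-16, 24)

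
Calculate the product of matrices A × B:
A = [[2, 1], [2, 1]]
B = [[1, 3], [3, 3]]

Matrix multiplication:
C[0][0] = 2×1 + 1×3 = 5
C[0][1] = 2×3 + 1×3 = 9
C[1][0] = 2×1 + 1×3 = 5
C[1][1] = 2×3 + 1×3 = 9
Result: [[5, 9], [5, 9]]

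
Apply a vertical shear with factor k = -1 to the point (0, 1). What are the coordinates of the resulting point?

Shear matrix for vertical shear with factor k = -1:
[[1, 0], [-1, 1]]
Result: (0, 1) → (0, 1)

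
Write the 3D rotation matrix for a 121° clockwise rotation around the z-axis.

Rotation matrix for clockwise 121° around z-axis:
A clockwise rotation by 121° is a counterclockwise rotation by -121°.
cos(-121°) = -0.5150, sin(-121°) = -0.8572
Result: [[-0.5150, 0.8572, 0], [-0.8572, -0.5150, 0], [0, 0, 1]]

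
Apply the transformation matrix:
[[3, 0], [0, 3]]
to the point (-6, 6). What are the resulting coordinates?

Matrix multiplication:
[[3, 0], [0, 3]] × [-6, 6]ᵀ
= [(3)(-6) + (0)(6), (0)(-6) + (3)(6)]ᵀ
= [-18, 18]ᵀ
Result: (-18, 18)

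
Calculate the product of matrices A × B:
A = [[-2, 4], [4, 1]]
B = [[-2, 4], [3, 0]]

Matrix multiplication:
C[0][0] = -2×-2 + 4×3 = 16
C[0][1] = -2×4 + 4×0 = -8
C[1][0] = 4×-2 + 1×3 = -5
C[1][1] = 4×4 + 1×0 = 16
Result: [[16, -8], [-5, 16]]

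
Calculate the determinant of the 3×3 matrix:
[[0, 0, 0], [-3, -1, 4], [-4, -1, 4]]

Expansion along first row:
det = 0·det([[-1,4],[-1,4]]) - 0·det([[-3,4],[-4,4]]) + 0·det([[-3,-1],[-4,-1]])
    = 0·(-1·4 - 4·-1) - 0·(-3·4 - 4·-4) + 0·(-3·-1 - -1·-4)
    = 0·0 - 0·4 + 0·-1
    = 0 + 0 + 0 = 0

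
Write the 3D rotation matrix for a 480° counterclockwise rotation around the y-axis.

Rotation matrix for counterclockwise 480° around y-axis:
cos(480°) = -1/2, sin(480°) = √3/2
Result: [[-1/2, 0, √3/2], [0, 1, 0], [-√3/2, 0, -1/2]]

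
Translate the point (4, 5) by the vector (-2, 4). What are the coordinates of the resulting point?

Translation by (-2, 4) (homogeneous matrix [[1, 0, -2], [0, 1, 4], [0, 0, 1]]):
x' = 4 + -2 = 2
y' = 5 + 4 = 9
Result: (2, 9)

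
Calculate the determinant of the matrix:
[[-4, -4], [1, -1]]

For a 2×2 matrix [[a, b], [c, d]], det = ad - bc
det = (-4)(-1) - (-4)(1) = 4 - -4 = 8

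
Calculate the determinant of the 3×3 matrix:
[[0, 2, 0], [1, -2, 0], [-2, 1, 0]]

Expansion along first row:
det = 0·det([[-2,0],[1,0]]) - 2·det([[1,0],[-2,0]]) + 0·det([[1,-2],[-2,1]])
    = 0·(-2·0 - 0·1) - 2·(1·0 - 0·-2) + 0·(1·1 - -2·-2)
    = 0·0 - 2·0 + 0·-3
    = 0 + 0 + 0 = 0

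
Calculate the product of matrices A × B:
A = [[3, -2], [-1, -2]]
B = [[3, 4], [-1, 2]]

Matrix multiplication:
C[0][0] = 3×3 + -2×-1 = 11
C[0][1] = 3×4 + -2×2 = 8
C[1][0] = -1×3 + -2×-1 = -1
C[1][1] = -1×4 + -2×2 = -8
Result: [[11, 8], [-1, -8]]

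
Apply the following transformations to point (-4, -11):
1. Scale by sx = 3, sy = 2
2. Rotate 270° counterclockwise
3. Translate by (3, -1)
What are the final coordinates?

Step 1: Scale → (-12, -22)
Step 2: Rotate 270° → (-22, 12)
Step 3: Translate → (-19, 11)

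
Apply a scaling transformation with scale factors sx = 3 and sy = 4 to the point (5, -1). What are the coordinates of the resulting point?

Scaling matrix:
[[3, 0], [0, 4]]
Result: (5 × 3, -1 × 4) = (15, -4)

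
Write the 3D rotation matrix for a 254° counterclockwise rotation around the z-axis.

Rotation matrix for counterclockwise 254° around z-axis:
cos(254°) = -0.2756, sin(254°) = -0.9613
Result: [[-0.2756, 0.9613, 0], [-0.9613, -0.2756, 0], [0, 0, 1]]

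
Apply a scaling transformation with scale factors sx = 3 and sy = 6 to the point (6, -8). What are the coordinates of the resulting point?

Scaling matrix:
[[3, 0], [0, 6]]
Result: (6 × 3, -8 × 6) = (18, -48)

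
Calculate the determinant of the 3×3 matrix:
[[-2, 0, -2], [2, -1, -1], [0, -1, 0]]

Expansion along first row:
det = -2·det([[-1,-1],[-1,0]]) - 0·det([[2,-1],[0,0]]) + -2·det([[2,-1],[0,-1]])
    = -2·(-1·0 - -1·-1) - 0·(2·0 - -1·0) + -2·(2·-1 - -1·0)
    = -2·-1 - 0·0 + -2·-2
    = 2 + 0 + 4 = 6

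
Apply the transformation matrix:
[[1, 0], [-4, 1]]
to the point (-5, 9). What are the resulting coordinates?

Matrix multiplication:
[[1, 0], [-4, 1]] × [-5, 9]ᵀ
= [(1)(-5) + (0)(9), (-4)(-5) + (1)(9)]ᵀ
= [-5, 29]ᵀ
Result: (-5, 29)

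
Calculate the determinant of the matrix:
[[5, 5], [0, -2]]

For a 2×2 matrix [[a, b], [c, d]], det = ad - bc
det = (5)(-2) - (5)(0) = -10 - 0 = -10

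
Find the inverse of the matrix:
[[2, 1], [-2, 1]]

For [[a,b],[c,d]], inverse = (1/det)·[[d,-b],[-c,a]]
det = (2)(1) - (1)(-2) = 2 - -2 = 4
Inverse = (1/4)·[[1, -1], [2, 2]]
= [[1/4, -1/4], [1/2, 1/2]]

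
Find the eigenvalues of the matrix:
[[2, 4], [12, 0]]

Characteristic equation: det(A - λI) = 0
λ² - (trace)λ + (det) = 0
trace = 2 + 0 = 2, det = (2)(0) - (4)(12) = -48
λ² - (2)λ + (-48) = 0
λ = (2 ± √((2)² - 4·(-48))) / 2 = (2 ± √196) / 2
Solving: λ = -6, 8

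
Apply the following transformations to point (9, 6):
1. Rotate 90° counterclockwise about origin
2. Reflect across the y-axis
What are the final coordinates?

Step 1: Rotate 90° → (-6, 9)
Step 2: Reflect across y-axis → (6, 9)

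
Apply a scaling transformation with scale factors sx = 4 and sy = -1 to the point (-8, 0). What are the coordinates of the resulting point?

Scaling matrix:
[[4, 0], [0, -1]]
Result: (-8 × 4, 0 × -1) = (-32, 0)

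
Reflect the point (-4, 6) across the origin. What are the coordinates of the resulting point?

Reflection across origin: (-4, 6) → (4, -6)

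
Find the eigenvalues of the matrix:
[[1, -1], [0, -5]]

Characteristic equation: det(A - λI) = 0
λ² - (trace)λ + (det) = 0
trace = 1 + -5 = -4, det = (1)(-5) - (-1)(0) = -5
λ² - (-4)λ + (-5) = 0
λ = (-4 ± √((-4)² - 4·(-5))) / 2 = (-4 ± √36) / 2
Solving: λ = -5, 1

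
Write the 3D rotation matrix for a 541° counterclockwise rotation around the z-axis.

Rotation matrix for counterclockwise 541° around z-axis:
cos(541°) = -0.9998, sin(541°) = -0.0175
Result: [[-0.9998, 0.0175, 0], [-0.0175, -0.9998, 0], [0, 0, 1]]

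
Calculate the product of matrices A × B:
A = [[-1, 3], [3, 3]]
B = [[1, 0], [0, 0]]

Matrix multiplication:
C[0][0] = -1×1 + 3×0 = -1
C[0][1] = -1×0 + 3×0 = 0
C[1][0] = 3×1 + 3×0 = 3
C[1][1] = 3×0 + 3×0 = 0
Result: [[-1, 0], [3, 0]]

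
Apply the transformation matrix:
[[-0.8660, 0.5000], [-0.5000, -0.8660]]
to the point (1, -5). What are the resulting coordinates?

Matrix multiplication:
[[-0.8660, 0.5000], [-0.5000, -0.8660]] × [1, -5]ᵀ
= [(-0.8660)(1) + (0.5000)(-5), (-0.5000)(1) + (-0.8660)(-5)]ᵀ
= [-3.3660, 3.8300]ᵀ
Result: (-3.3660, 3.8300)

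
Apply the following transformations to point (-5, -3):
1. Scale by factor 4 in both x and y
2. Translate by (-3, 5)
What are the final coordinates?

Step 1: Scale (-5, -3) by 4 → (-20, -12)
Step 2: Translate by (-3, 5) → (-23, -7)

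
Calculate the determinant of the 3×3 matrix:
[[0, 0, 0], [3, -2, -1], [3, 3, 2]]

Expansion along first row:
det = 0·det([[-2,-1],[3,2]]) - 0·det([[3,-1],[3,2]]) + 0·det([[3,-2],[3,3]])
    = 0·(-2·2 - -1·3) - 0·(3·2 - -1·3) + 0·(3·3 - -2·3)
    = 0·-1 - 0·9 + 0·15
    = 0 + 0 + 0 = 0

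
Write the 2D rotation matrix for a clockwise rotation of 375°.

Rotation matrix formula: [[cos θ, -sin θ], [sin θ, cos θ]]
A clockwise rotation by 375° is equivalent to a counterclockwise rotation by -375°.
For θ = -375°:
cos(-375°) = 0.9659
sin(-375°) = -0.2588
Result: [[0.9659, 0.2588], [-0.2588, 0.9659]]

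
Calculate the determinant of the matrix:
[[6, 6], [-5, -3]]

For a 2×2 matrix [[a, b], [c, d]], det = ad - bc
det = (6)(-3) - (6)(-5) = -18 - -30 = 12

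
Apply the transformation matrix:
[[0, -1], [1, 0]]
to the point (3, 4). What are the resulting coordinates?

Matrix multiplication:
[[0, -1], [1, 0]] × [3, 4]ᵀ
= [(0)(3) + (-1)(4), (1)(3) + (0)(4)]ᵀ
= [-4, 3]ᵀ
Result: (-4, 3)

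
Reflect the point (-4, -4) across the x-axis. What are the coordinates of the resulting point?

Reflection across x-axis: (-4, -4) → (-4, 4)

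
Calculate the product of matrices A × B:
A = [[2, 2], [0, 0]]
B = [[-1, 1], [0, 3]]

Matrix multiplication:
C[0][0] = 2×-1 + 2×0 = -2
C[0][1] = 2×1 + 2×3 = 8
C[1][0] = 0×-1 + 0×0 = 0
C[1][1] = 0×1 + 0×3 = 0
Result: [[-2, 8], [0, 0]]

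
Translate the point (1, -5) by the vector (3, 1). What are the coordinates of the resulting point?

Translation by (3, 1) (homogeneous matrix [[1, 0, 3], [0, 1, 1], [0, 0, 1]]):
x' = 1 + 3 = 4
y' = -5 + 1 = -4
Result: (4, -4)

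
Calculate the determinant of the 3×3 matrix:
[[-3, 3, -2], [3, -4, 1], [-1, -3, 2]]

Expansion along first row:
det = -3·det([[-4,1],[-3,2]]) - 3·det([[3,1],[-1,2]]) + -2·det([[3,-4],[-1,-3]])
    = -3·(-4·2 - 1·-3) - 3·(3·2 - 1·-1) + -2·(3·-3 - -4·-1)
    = -3·-5 - 3·7 + -2·-13
    = 15 + -21 + 26 = 20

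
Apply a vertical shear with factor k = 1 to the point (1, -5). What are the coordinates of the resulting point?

Shear matrix for vertical shear with factor k = 1:
[[1, 0], [1, 1]]
Result: (1, -5) → (1, -4)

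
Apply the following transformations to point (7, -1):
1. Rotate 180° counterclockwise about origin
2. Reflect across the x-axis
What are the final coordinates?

Step 1: Rotate 180° → (-7, 1)
Step 2: Reflect across x-axis → (-7, -1)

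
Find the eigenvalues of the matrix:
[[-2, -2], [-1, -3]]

Characteristic equation: det(A - λI) = 0
λ² - (trace)λ + (det) = 0
trace = -2 + -3 = -5, det = (-2)(-3) - (-2)(-1) = 4
λ² - (-5)λ + (4) = 0
λ = (-5 ± √((-5)² - 4·(4))) / 2 = (-5 ± √9) / 2
Solving: λ = -4, -1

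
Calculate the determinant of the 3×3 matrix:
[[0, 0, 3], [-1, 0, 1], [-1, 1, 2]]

Expansion along first row:
det = 0·det([[0,1],[1,2]]) - 0·det([[-1,1],[-1,2]]) + 3·det([[-1,0],[-1,1]])
    = 0·(0·2 - 1·1) - 0·(-1·2 - 1·-1) + 3·(-1·1 - 0·-1)
    = 0·-1 - 0·-1 + 3·-1
    = 0 + 0 + -3 = -3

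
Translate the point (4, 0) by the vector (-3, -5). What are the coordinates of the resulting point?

Translation by (-3, -5) (homogeneous matrix [[1, 0, -3], [0, 1, -5], [0, 0, 1]]):
x' = 4 + -3 = 1
y' = 0 + -5 = -5
Result: (1, -5)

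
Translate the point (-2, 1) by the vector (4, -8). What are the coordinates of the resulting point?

Translation by (4, -8) (homogeneous matrix [[1, 0, 4], [0, 1, -8], [0, 0, 1]]):
x' = -2 + 4 = 2
y' = 1 + -8 = -7
Result: (2, -7)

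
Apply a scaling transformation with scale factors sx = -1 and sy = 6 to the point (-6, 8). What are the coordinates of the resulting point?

Scaling matrix:
[[-1, 0], [0, 6]]
Result: (-6 × -1, 8 × 6) = (6, 48)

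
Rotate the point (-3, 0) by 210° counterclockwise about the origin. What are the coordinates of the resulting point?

Rotation matrix for 210°: [[cos 210°, -sin 210°], [sin 210°, cos 210°]] ≈ [[-0.866025, 0.500000], [-0.500000, -0.866025]]
[[-0.866025, 0.500000], [-0.500000, -0.866025]] × [-3, 0]ᵀ ≈ [2.5981, 1.5000]ᵀ
Result: (2.5981, 1.5000)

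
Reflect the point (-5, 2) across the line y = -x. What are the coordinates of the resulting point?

Reflection across line y = -x: (-5, 2) → (-2, 5)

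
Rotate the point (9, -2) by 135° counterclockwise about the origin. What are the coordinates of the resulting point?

Rotation matrix for 135°: [[cos 135°, -sin 135°], [sin 135°, cos 135°]] ≈ [[-0.707107, -0.707107], [0.707107, -0.707107]]
[[-0.707107, -0.707107], [0.707107, -0.707107]] × [9, -2]ᵀ ≈ [-4.9497, 7.7782]ᵀ
Result: (-4.9497, 7.7782)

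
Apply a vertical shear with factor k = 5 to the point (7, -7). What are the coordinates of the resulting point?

Shear matrix for vertical shear with factor k = 5:
[[1, 0], [5, 1]]
Result: (7, -7) → (7, 28)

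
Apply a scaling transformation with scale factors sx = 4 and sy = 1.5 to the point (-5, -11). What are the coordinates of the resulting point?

Scaling matrix:
[[4, 0], [0, 1.50]]
Result: (-5 × 4, -11 × 1.5) = (-20, -16.5)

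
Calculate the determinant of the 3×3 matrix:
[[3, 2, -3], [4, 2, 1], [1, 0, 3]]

Expansion along first row:
det = 3·det([[2,1],[0,3]]) - 2·det([[4,1],[1,3]]) + -3·det([[4,2],[1,0]])
    = 3·(2·3 - 1·0) - 2·(4·3 - 1·1) + -3·(4·0 - 2·1)
    = 3·6 - 2·11 + -3·-2
    = 18 + -22 + 6 = 2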